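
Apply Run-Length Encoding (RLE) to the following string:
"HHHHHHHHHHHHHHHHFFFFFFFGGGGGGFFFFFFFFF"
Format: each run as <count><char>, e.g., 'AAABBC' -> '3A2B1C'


Scanning runs left to right:
  i=0: run of 'H' x 16 -> '16H'
  i=16: run of 'F' x 7 -> '7F'
  i=23: run of 'G' x 6 -> '6G'
  i=29: run of 'F' x 9 -> '9F'

RLE = 16H7F6G9F


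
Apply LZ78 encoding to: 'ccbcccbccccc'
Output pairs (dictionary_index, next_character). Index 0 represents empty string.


LZ78 encoding steps:
Dictionary: {0: ''}
Step 1: w='' (idx 0), next='c' -> output (0, 'c'), add 'c' as idx 1
Step 2: w='c' (idx 1), next='b' -> output (1, 'b'), add 'cb' as idx 2
Step 3: w='c' (idx 1), next='c' -> output (1, 'c'), add 'cc' as idx 3
Step 4: w='cb' (idx 2), next='c' -> output (2, 'c'), add 'cbc' as idx 4
Step 5: w='cc' (idx 3), next='c' -> output (3, 'c'), add 'ccc' as idx 5
Step 6: w='c' (idx 1), end of input -> output (1, '')


Encoded: [(0, 'c'), (1, 'b'), (1, 'c'), (2, 'c'), (3, 'c'), (1, '')]


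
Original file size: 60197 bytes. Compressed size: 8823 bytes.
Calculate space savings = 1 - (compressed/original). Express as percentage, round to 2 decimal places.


ratio = compressed/original = 8823/60197 = 0.146569
savings = 1 - ratio = 1 - 0.146569 = 0.853431
as a percentage: 0.853431 * 100 = 85.34%

Space savings = 1 - 8823/60197 = 85.34%


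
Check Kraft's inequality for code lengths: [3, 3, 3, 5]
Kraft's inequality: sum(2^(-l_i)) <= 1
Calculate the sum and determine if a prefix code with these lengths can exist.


Sum = 2^(-3) + 2^(-3) + 2^(-3) + 2^(-5)
    = 0.125 + 0.125 + 0.125 + 0.03125
    = 13/32 = 0.40625
Since 0.40625 <= 1, Kraft's inequality IS satisfied.
A prefix code with these lengths CAN exist.

Kraft sum = 0.40625. Satisfied.


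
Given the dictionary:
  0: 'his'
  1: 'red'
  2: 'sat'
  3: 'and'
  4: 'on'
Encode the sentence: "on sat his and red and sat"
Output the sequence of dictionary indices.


Look up each word in the dictionary:
  'on' -> 4
  'sat' -> 2
  'his' -> 0
  'and' -> 3
  'red' -> 1
  'and' -> 3
  'sat' -> 2

Encoded: [4, 2, 0, 3, 1, 3, 2]


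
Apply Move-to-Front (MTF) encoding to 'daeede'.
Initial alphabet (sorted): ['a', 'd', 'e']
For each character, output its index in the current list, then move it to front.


MTF encoding:
'd': index 1 in ['a', 'd', 'e'] -> ['d', 'a', 'e']
'a': index 1 in ['d', 'a', 'e'] -> ['a', 'd', 'e']
'e': index 2 in ['a', 'd', 'e'] -> ['e', 'a', 'd']
'e': index 0 in ['e', 'a', 'd'] -> ['e', 'a', 'd']
'd': index 2 in ['e', 'a', 'd'] -> ['d', 'e', 'a']
'e': index 1 in ['d', 'e', 'a'] -> ['e', 'd', 'a']


Output: [1, 1, 2, 0, 2, 1]


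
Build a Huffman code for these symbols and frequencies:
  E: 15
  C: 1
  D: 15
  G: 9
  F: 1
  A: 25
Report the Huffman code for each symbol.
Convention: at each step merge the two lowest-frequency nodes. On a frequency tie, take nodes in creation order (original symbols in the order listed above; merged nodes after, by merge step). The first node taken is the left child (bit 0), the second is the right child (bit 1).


Huffman tree construction:
Step 1: Merge C(1) + F(1) = 2
Step 2: Merge (C+F)(2) + G(9) = 11
Step 3: Merge ((C+F)+G)(11) + E(15) = 26
Step 4: Merge D(15) + A(25) = 40
Step 5: Merge (((C+F)+G)+E)(26) + (D+A)(40) = 66
Read each symbol's code off the tree from the root (left child = 0, right child = 1).

Codes:
  E: 01 (length 2)
  C: 0000 (length 4)
  D: 10 (length 2)
  G: 001 (length 3)
  F: 0001 (length 4)
  A: 11 (length 2)
Average code length: 145/66 = 2.1970 bits/symbol


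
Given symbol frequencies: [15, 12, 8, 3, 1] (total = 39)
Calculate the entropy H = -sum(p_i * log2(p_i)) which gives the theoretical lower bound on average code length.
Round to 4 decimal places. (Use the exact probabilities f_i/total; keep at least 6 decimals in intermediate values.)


Per-symbol terms -p_i * log2(p_i) with p_i = f_i/39:
  p = 15/39 = 0.384615: log2(p) = -1.378512, -p*log2(p) = 0.530197
  p = 12/39 = 0.307692: log2(p) = -1.700440, -p*log2(p) = 0.523212
  p = 8/39 = 0.205128: log2(p) = -2.285402, -p*log2(p) = 0.468800
  p = 3/39 = 0.076923: log2(p) = -3.700440, -p*log2(p) = 0.284649
  p = 1/39 = 0.025641: log2(p) = -5.285402, -p*log2(p) = 0.135523
H = 0.530197 + 0.523212 + 0.468800 + 0.284649 + 0.135523 = 1.942381

H = 1.9424 bits/symbol


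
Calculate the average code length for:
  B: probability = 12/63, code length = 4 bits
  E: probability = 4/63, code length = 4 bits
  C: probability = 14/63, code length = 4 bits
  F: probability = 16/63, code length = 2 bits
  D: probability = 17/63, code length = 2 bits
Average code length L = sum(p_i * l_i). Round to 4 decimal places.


Weighted contributions p_i * l_i:
  B: (12/63) * 4 = 48/63
  E: (4/63) * 4 = 16/63
  C: (14/63) * 4 = 56/63
  F: (16/63) * 2 = 32/63
  D: (17/63) * 2 = 34/63
Sum = (48 + 16 + 56 + 32 + 34)/63 = 186/63

L = 186/63 = 2.9524 bits/symbol


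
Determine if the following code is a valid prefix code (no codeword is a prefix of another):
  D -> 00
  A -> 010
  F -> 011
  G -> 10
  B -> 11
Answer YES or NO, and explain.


Checking each pair (does one codeword prefix another?):
  D='00' vs A='010': no prefix
  D='00' vs F='011': no prefix
  D='00' vs G='10': no prefix
  D='00' vs B='11': no prefix
  A='010' vs D='00': no prefix
  A='010' vs F='011': no prefix
  A='010' vs G='10': no prefix
  A='010' vs B='11': no prefix
  F='011' vs D='00': no prefix
  F='011' vs A='010': no prefix
  F='011' vs G='10': no prefix
  F='011' vs B='11': no prefix
  G='10' vs D='00': no prefix
  G='10' vs A='010': no prefix
  G='10' vs F='011': no prefix
  G='10' vs B='11': no prefix
  B='11' vs D='00': no prefix
  B='11' vs A='010': no prefix
  B='11' vs F='011': no prefix
  B='11' vs G='10': no prefix
No violation found over all pairs.

YES -- this is a valid prefix code. No codeword is a prefix of any other codeword.


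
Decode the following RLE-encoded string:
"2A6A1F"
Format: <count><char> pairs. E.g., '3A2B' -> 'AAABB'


Expanding each <count><char> pair:
  2A -> 'AA'
  6A -> 'AAAAAA'
  1F -> 'F'

Decoded = AAAAAAAAF


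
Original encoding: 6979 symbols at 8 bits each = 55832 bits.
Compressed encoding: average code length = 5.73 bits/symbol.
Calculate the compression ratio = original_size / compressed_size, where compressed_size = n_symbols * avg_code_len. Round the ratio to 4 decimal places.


original_size = n_symbols * orig_bits = 6979 * 8 = 55832 bits
compressed_size = n_symbols * avg_code_len = 6979 * 5.73 = 39989.67 bits
ratio = original_size / compressed_size = 55832 / 39989.67 = 1.3962

Compression ratio = 1.3962


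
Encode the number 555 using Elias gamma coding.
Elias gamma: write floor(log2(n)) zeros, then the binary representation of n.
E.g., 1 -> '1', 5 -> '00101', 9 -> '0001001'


num_bits = floor(log2(555)) + 1 = 10
leading_zeros = num_bits - 1 = 9
binary(555) = 1000101011

Elias gamma(555) = '000000000' + '1000101011' = 0000000001000101011 (19 bits)


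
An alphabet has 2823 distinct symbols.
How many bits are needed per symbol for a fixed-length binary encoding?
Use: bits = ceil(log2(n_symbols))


log2(2823) = 11.463
Bracket: 2^11 = 2048 < 2823 <= 2^12 = 4096
So ceil(log2(2823)) = 12

bits = ceil(log2(2823)) = ceil(11.463) = 12 bits


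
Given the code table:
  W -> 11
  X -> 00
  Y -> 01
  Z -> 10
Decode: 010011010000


Decoding:
01 -> Y
00 -> X
11 -> W
01 -> Y
00 -> X
00 -> X


Result: YXWYXX


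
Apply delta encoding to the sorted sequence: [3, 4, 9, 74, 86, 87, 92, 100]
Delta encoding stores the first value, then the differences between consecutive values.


First value: 3
Deltas:
  4 - 3 = 1
  9 - 4 = 5
  74 - 9 = 65
  86 - 74 = 12
  87 - 86 = 1
  92 - 87 = 5
  100 - 92 = 8


Delta encoded: [3, 1, 5, 65, 12, 1, 5, 8]


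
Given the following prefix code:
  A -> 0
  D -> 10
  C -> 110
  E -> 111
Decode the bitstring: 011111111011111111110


Decoding step by step:
Bits 0 -> A
Bits 111 -> E
Bits 111 -> E
Bits 110 -> C
Bits 111 -> E
Bits 111 -> E
Bits 111 -> E
Bits 10 -> D


Decoded message: AEECEEED


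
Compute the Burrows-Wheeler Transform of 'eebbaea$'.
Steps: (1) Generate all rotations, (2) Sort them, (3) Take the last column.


Rotations (sorted):
  0: $eebbaea -> last char: a
  1: a$eebbae -> last char: e
  2: aea$eebb -> last char: b
  3: baea$eeb -> last char: b
  4: bbaea$ee -> last char: e
  5: ea$eebba -> last char: a
  6: ebbaea$e -> last char: e
  7: eebbaea$ -> last char: $


BWT = aebbeae$


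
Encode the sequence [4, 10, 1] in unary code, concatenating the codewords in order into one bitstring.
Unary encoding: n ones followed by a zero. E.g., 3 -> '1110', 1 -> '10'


Encode each number as n ones followed by a terminating 0:
  4 -> 11110 (5 bits)
  10 -> 11111111110 (11 bits)
  1 -> 10 (2 bits)
Total length = 5 + 11 + 2 = 18 bits.

Unary([4, 10, 1]) = 111101111111111010 (18 bits)


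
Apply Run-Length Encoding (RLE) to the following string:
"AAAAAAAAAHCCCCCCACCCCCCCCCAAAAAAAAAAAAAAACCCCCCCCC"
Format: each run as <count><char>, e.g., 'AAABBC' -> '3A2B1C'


Scanning runs left to right:
  i=0: run of 'A' x 9 -> '9A'
  i=9: run of 'H' x 1 -> '1H'
  i=10: run of 'C' x 6 -> '6C'
  i=16: run of 'A' x 1 -> '1A'
  i=17: run of 'C' x 9 -> '9C'
  i=26: run of 'A' x 15 -> '15A'
  i=41: run of 'C' x 9 -> '9C'

RLE = 9A1H6C1A9C15A9C


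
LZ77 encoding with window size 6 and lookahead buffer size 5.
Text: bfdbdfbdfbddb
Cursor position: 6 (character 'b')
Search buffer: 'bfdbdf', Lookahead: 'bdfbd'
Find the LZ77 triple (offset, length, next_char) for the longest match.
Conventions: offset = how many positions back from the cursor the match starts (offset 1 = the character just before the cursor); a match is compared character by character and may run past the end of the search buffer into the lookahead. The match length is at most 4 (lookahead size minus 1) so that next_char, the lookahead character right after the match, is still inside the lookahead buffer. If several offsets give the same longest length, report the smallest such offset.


Try each offset into the search buffer:
  offset=1 (pos 5, char 'f'): match length 0
  offset=2 (pos 4, char 'd'): match length 0
  offset=3 (pos 3, char 'b'): match length 4
  offset=4 (pos 2, char 'd'): match length 0
  offset=5 (pos 1, char 'f'): match length 0
  offset=6 (pos 0, char 'b'): match length 1
Longest match has length 4 at offset 3.
next_char = character at position 6 + 4 = 10 -> 'd'

Best match: offset=3, length=4 (matching 'bdfb' starting at position 3)
LZ77 triple: (3, 4, 'd')


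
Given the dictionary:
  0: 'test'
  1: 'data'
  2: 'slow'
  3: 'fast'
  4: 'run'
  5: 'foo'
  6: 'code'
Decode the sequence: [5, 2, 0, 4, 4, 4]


Look up each index in the dictionary:
  5 -> 'foo'
  2 -> 'slow'
  0 -> 'test'
  4 -> 'run'
  4 -> 'run'
  4 -> 'run'

Decoded: "foo slow test run run run"


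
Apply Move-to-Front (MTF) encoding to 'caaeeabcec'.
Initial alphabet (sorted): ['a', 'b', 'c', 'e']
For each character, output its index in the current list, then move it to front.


MTF encoding:
'c': index 2 in ['a', 'b', 'c', 'e'] -> ['c', 'a', 'b', 'e']
'a': index 1 in ['c', 'a', 'b', 'e'] -> ['a', 'c', 'b', 'e']
'a': index 0 in ['a', 'c', 'b', 'e'] -> ['a', 'c', 'b', 'e']
'e': index 3 in ['a', 'c', 'b', 'e'] -> ['e', 'a', 'c', 'b']
'e': index 0 in ['e', 'a', 'c', 'b'] -> ['e', 'a', 'c', 'b']
'a': index 1 in ['e', 'a', 'c', 'b'] -> ['a', 'e', 'c', 'b']
'b': index 3 in ['a', 'e', 'c', 'b'] -> ['b', 'a', 'e', 'c']
'c': index 3 in ['b', 'a', 'e', 'c'] -> ['c', 'b', 'a', 'e']
'e': index 3 in ['c', 'b', 'a', 'e'] -> ['e', 'c', 'b', 'a']
'c': index 1 in ['e', 'c', 'b', 'a'] -> ['c', 'e', 'b', 'a']


Output: [2, 1, 0, 3, 0, 1, 3, 3, 3, 1]


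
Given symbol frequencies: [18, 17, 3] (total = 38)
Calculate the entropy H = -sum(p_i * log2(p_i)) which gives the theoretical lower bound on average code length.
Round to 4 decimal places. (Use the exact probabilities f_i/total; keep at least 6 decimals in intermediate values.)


Per-symbol terms -p_i * log2(p_i) with p_i = f_i/38:
  p = 18/38 = 0.473684: log2(p) = -1.078003, -p*log2(p) = 0.510633
  p = 17/38 = 0.447368: log2(p) = -1.160465, -p*log2(p) = 0.519155
  p = 3/38 = 0.078947: log2(p) = -3.662965, -p*log2(p) = 0.289181
H = 0.510633 + 0.519155 + 0.289181 = 1.318969

H = 1.319 bits/symbol


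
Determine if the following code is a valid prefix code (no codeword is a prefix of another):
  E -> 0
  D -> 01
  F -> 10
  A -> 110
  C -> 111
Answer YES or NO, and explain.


Checking each pair (does one codeword prefix another?):
  E='0' vs D='01': prefix -- VIOLATION

NO -- this is NOT a valid prefix code. E (0) is a prefix of D (01).


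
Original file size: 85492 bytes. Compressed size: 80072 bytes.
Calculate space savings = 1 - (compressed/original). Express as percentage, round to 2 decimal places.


ratio = compressed/original = 80072/85492 = 0.936602
savings = 1 - ratio = 1 - 0.936602 = 0.063398
as a percentage: 0.063398 * 100 = 6.34%

Space savings = 1 - 80072/85492 = 6.34%


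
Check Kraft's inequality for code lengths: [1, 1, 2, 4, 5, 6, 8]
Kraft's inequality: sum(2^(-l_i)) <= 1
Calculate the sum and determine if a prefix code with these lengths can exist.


Sum = 2^(-1) + 2^(-1) + 2^(-2) + 2^(-4) + 2^(-5) + 2^(-6) + 2^(-8)
    = 0.5 + 0.5 + 0.25 + 0.0625 + 0.03125 + 0.015625 + 0.00390625
    = 349/256 = 1.36328125
Since 1.36328125 > 1, Kraft's inequality is NOT satisfied.
A prefix code with these lengths CANNOT exist.

Kraft sum = 1.36328125. Not satisfied.


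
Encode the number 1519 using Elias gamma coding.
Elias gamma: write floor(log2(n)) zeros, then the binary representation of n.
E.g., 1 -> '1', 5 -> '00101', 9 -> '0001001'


num_bits = floor(log2(1519)) + 1 = 11
leading_zeros = num_bits - 1 = 10
binary(1519) = 10111101111

Elias gamma(1519) = '0000000000' + '10111101111' = 000000000010111101111 (21 bits)


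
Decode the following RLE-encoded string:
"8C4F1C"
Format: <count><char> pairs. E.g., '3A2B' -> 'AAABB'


Expanding each <count><char> pair:
  8C -> 'CCCCCCCC'
  4F -> 'FFFF'
  1C -> 'C'

Decoded = CCCCCCCCFFFFC


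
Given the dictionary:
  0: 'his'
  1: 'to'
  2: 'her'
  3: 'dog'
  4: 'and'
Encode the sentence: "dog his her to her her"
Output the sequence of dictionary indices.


Look up each word in the dictionary:
  'dog' -> 3
  'his' -> 0
  'her' -> 2
  'to' -> 1
  'her' -> 2
  'her' -> 2

Encoded: [3, 0, 2, 1, 2, 2]


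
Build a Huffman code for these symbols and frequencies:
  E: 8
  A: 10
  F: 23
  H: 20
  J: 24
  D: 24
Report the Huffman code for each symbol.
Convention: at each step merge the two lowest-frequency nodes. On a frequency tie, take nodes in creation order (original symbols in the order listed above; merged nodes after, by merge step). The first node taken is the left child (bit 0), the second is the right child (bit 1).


Huffman tree construction:
Step 1: Merge E(8) + A(10) = 18
Step 2: Merge (E+A)(18) + H(20) = 38
Step 3: Merge F(23) + J(24) = 47
Step 4: Merge D(24) + ((E+A)+H)(38) = 62
Step 5: Merge (F+J)(47) + (D+((E+A)+H))(62) = 109
Read each symbol's code off the tree from the root (left child = 0, right child = 1).

Codes:
  E: 1100 (length 4)
  A: 1101 (length 4)
  F: 00 (length 2)
  H: 111 (length 3)
  J: 01 (length 2)
  D: 10 (length 2)
Average code length: 274/109 = 2.5138 bits/symbol


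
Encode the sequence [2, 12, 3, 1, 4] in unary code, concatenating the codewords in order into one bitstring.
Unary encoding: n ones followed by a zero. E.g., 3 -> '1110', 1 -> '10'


Encode each number as n ones followed by a terminating 0:
  2 -> 110 (3 bits)
  12 -> 1111111111110 (13 bits)
  3 -> 1110 (4 bits)
  1 -> 10 (2 bits)
  4 -> 11110 (5 bits)
Total length = 3 + 13 + 4 + 2 + 5 = 27 bits.

Unary([2, 12, 3, 1, 4]) = 110111111111111011101011110 (27 bits)


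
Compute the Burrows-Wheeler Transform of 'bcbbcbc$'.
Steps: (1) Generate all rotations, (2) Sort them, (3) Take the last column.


Rotations (sorted):
  0: $bcbbcbc -> last char: c
  1: bbcbc$bc -> last char: c
  2: bc$bcbbc -> last char: c
  3: bcbbcbc$ -> last char: $
  4: bcbc$bcb -> last char: b
  5: c$bcbbcb -> last char: b
  6: cbbcbc$b -> last char: b
  7: cbc$bcbb -> last char: b


BWT = ccc$bbbb


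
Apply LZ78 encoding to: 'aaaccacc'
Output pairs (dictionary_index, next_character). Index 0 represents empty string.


LZ78 encoding steps:
Dictionary: {0: ''}
Step 1: w='' (idx 0), next='a' -> output (0, 'a'), add 'a' as idx 1
Step 2: w='a' (idx 1), next='a' -> output (1, 'a'), add 'aa' as idx 2
Step 3: w='' (idx 0), next='c' -> output (0, 'c'), add 'c' as idx 3
Step 4: w='c' (idx 3), next='a' -> output (3, 'a'), add 'ca' as idx 4
Step 5: w='c' (idx 3), next='c' -> output (3, 'c'), add 'cc' as idx 5


Encoded: [(0, 'a'), (1, 'a'), (0, 'c'), (3, 'a'), (3, 'c')]


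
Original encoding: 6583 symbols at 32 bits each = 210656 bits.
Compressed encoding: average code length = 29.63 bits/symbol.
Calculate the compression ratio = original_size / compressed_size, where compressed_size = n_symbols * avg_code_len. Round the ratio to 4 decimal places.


original_size = n_symbols * orig_bits = 6583 * 32 = 210656 bits
compressed_size = n_symbols * avg_code_len = 6583 * 29.63 = 195054.29 bits
ratio = original_size / compressed_size = 210656 / 195054.29 = 1.08

Compression ratio = 1.08


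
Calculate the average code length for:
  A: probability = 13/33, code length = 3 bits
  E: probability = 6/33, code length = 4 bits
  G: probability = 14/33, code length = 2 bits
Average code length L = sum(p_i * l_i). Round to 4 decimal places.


Weighted contributions p_i * l_i:
  A: (13/33) * 3 = 39/33
  E: (6/33) * 4 = 24/33
  G: (14/33) * 2 = 28/33
Sum = (39 + 24 + 28)/33 = 91/33

L = 91/33 = 2.7576 bits/symbol


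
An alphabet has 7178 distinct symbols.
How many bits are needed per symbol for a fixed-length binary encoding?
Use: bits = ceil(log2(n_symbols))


log2(7178) = 12.8094
Bracket: 2^12 = 4096 < 7178 <= 2^13 = 8192
So ceil(log2(7178)) = 13

bits = ceil(log2(7178)) = ceil(12.8094) = 13 bits


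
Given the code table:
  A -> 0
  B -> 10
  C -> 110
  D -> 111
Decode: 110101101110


Decoding:
110 -> C
10 -> B
110 -> C
111 -> D
0 -> A


Result: CBCDA


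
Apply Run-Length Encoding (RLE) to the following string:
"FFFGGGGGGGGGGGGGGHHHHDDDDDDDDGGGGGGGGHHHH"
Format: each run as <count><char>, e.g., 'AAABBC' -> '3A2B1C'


Scanning runs left to right:
  i=0: run of 'F' x 3 -> '3F'
  i=3: run of 'G' x 14 -> '14G'
  i=17: run of 'H' x 4 -> '4H'
  i=21: run of 'D' x 8 -> '8D'
  i=29: run of 'G' x 8 -> '8G'
  i=37: run of 'H' x 4 -> '4H'

RLE = 3F14G4H8D8G4H


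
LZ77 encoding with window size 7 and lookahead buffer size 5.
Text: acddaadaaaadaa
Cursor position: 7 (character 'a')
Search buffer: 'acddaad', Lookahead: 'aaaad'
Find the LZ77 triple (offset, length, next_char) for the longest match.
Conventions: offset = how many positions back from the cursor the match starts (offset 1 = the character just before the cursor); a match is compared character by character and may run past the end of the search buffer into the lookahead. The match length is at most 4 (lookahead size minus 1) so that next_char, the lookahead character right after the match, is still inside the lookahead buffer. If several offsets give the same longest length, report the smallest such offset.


Try each offset into the search buffer:
  offset=1 (pos 6, char 'd'): match length 0
  offset=2 (pos 5, char 'a'): match length 1
  offset=3 (pos 4, char 'a'): match length 2
  offset=4 (pos 3, char 'd'): match length 0
  offset=5 (pos 2, char 'd'): match length 0
  offset=6 (pos 1, char 'c'): match length 0
  offset=7 (pos 0, char 'a'): match length 1
Longest match has length 2 at offset 3.
next_char = character at position 7 + 2 = 9 -> 'a'

Best match: offset=3, length=2 (matching 'aa' starting at position 4)
LZ77 triple: (3, 2, 'a')


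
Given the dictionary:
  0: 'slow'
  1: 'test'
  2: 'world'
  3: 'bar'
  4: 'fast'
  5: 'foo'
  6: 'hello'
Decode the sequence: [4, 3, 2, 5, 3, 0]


Look up each index in the dictionary:
  4 -> 'fast'
  3 -> 'bar'
  2 -> 'world'
  5 -> 'foo'
  3 -> 'bar'
  0 -> 'slow'

Decoded: "fast bar world foo bar slow"


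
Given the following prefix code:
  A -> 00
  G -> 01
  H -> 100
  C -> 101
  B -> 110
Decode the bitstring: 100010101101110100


Decoding step by step:
Bits 100 -> H
Bits 01 -> G
Bits 01 -> G
Bits 01 -> G
Bits 101 -> C
Bits 110 -> B
Bits 100 -> H


Decoded message: HGGGCBH


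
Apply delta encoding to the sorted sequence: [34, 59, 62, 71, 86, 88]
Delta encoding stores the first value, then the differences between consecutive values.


First value: 34
Deltas:
  59 - 34 = 25
  62 - 59 = 3
  71 - 62 = 9
  86 - 71 = 15
  88 - 86 = 2


Delta encoded: [34, 25, 3, 9, 15, 2]


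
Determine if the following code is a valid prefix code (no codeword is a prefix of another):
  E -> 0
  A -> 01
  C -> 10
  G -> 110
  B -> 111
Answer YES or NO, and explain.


Checking each pair (does one codeword prefix another?):
  E='0' vs A='01': prefix -- VIOLATION

NO -- this is NOT a valid prefix code. E (0) is a prefix of A (01).


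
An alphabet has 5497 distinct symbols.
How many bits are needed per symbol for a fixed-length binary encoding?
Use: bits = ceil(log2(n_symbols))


log2(5497) = 12.4244
Bracket: 2^12 = 4096 < 5497 <= 2^13 = 8192
So ceil(log2(5497)) = 13

bits = ceil(log2(5497)) = ceil(12.4244) = 13 bits


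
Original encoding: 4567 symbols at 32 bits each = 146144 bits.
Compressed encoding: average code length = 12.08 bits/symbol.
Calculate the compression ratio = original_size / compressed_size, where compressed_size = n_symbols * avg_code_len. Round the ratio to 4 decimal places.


original_size = n_symbols * orig_bits = 4567 * 32 = 146144 bits
compressed_size = n_symbols * avg_code_len = 4567 * 12.08 = 55169.36 bits
ratio = original_size / compressed_size = 146144 / 55169.36 = 2.649

Compression ratio = 2.649


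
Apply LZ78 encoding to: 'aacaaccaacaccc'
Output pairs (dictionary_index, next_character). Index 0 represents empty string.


LZ78 encoding steps:
Dictionary: {0: ''}
Step 1: w='' (idx 0), next='a' -> output (0, 'a'), add 'a' as idx 1
Step 2: w='a' (idx 1), next='c' -> output (1, 'c'), add 'ac' as idx 2
Step 3: w='a' (idx 1), next='a' -> output (1, 'a'), add 'aa' as idx 3
Step 4: w='' (idx 0), next='c' -> output (0, 'c'), add 'c' as idx 4
Step 5: w='c' (idx 4), next='a' -> output (4, 'a'), add 'ca' as idx 5
Step 6: w='ac' (idx 2), next='a' -> output (2, 'a'), add 'aca' as idx 6
Step 7: w='c' (idx 4), next='c' -> output (4, 'c'), add 'cc' as idx 7
Step 8: w='c' (idx 4), end of input -> output (4, '')


Encoded: [(0, 'a'), (1, 'c'), (1, 'a'), (0, 'c'), (4, 'a'), (2, 'a'), (4, 'c'), (4, '')]


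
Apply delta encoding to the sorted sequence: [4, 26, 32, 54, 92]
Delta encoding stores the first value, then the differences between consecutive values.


First value: 4
Deltas:
  26 - 4 = 22
  32 - 26 = 6
  54 - 32 = 22
  92 - 54 = 38


Delta encoded: [4, 22, 6, 22, 38]


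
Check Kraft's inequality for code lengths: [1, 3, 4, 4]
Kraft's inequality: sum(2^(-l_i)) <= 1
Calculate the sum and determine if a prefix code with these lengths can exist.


Sum = 2^(-1) + 2^(-3) + 2^(-4) + 2^(-4)
    = 0.5 + 0.125 + 0.0625 + 0.0625
    = 12/16 = 0.75
Since 0.75 <= 1, Kraft's inequality IS satisfied.
A prefix code with these lengths CAN exist.

Kraft sum = 0.75. Satisfied.


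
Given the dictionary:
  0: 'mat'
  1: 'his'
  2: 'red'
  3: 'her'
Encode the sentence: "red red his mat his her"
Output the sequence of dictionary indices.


Look up each word in the dictionary:
  'red' -> 2
  'red' -> 2
  'his' -> 1
  'mat' -> 0
  'his' -> 1
  'her' -> 3

Encoded: [2, 2, 1, 0, 1, 3]


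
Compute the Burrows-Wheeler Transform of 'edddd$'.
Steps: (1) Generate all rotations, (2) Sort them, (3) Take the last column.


Rotations (sorted):
  0: $edddd -> last char: d
  1: d$eddd -> last char: d
  2: dd$edd -> last char: d
  3: ddd$ed -> last char: d
  4: dddd$e -> last char: e
  5: edddd$ -> last char: $


BWT = dddde$


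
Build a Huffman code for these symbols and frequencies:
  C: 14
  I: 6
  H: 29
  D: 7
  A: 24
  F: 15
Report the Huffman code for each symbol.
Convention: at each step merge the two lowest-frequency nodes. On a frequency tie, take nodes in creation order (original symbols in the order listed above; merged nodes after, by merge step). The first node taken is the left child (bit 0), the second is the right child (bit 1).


Huffman tree construction:
Step 1: Merge I(6) + D(7) = 13
Step 2: Merge (I+D)(13) + C(14) = 27
Step 3: Merge F(15) + A(24) = 39
Step 4: Merge ((I+D)+C)(27) + H(29) = 56
Step 5: Merge (F+A)(39) + (((I+D)+C)+H)(56) = 95
Read each symbol's code off the tree from the root (left child = 0, right child = 1).

Codes:
  C: 101 (length 3)
  I: 1000 (length 4)
  H: 11 (length 2)
  D: 1001 (length 4)
  A: 01 (length 2)
  F: 00 (length 2)
Average code length: 230/95 = 2.4211 bits/symbol


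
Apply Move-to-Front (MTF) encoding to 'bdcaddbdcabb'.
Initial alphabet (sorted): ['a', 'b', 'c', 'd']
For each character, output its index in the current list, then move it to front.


MTF encoding:
'b': index 1 in ['a', 'b', 'c', 'd'] -> ['b', 'a', 'c', 'd']
'd': index 3 in ['b', 'a', 'c', 'd'] -> ['d', 'b', 'a', 'c']
'c': index 3 in ['d', 'b', 'a', 'c'] -> ['c', 'd', 'b', 'a']
'a': index 3 in ['c', 'd', 'b', 'a'] -> ['a', 'c', 'd', 'b']
'd': index 2 in ['a', 'c', 'd', 'b'] -> ['d', 'a', 'c', 'b']
'd': index 0 in ['d', 'a', 'c', 'b'] -> ['d', 'a', 'c', 'b']
'b': index 3 in ['d', 'a', 'c', 'b'] -> ['b', 'd', 'a', 'c']
'd': index 1 in ['b', 'd', 'a', 'c'] -> ['d', 'b', 'a', 'c']
'c': index 3 in ['d', 'b', 'a', 'c'] -> ['c', 'd', 'b', 'a']
'a': index 3 in ['c', 'd', 'b', 'a'] -> ['a', 'c', 'd', 'b']
'b': index 3 in ['a', 'c', 'd', 'b'] -> ['b', 'a', 'c', 'd']
'b': index 0 in ['b', 'a', 'c', 'd'] -> ['b', 'a', 'c', 'd']


Output: [1, 3, 3, 3, 2, 0, 3, 1, 3, 3, 3, 0]


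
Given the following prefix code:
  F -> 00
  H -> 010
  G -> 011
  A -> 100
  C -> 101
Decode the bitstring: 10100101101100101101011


Decoding step by step:
Bits 101 -> C
Bits 00 -> F
Bits 101 -> C
Bits 101 -> C
Bits 100 -> A
Bits 101 -> C
Bits 101 -> C
Bits 011 -> G


Decoded message: CFCCACCG


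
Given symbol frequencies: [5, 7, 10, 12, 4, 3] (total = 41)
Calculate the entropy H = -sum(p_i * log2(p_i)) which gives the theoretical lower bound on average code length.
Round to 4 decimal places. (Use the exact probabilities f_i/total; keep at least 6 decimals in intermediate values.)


Per-symbol terms -p_i * log2(p_i) with p_i = f_i/41:
  p = 5/41 = 0.121951: log2(p) = -3.035624, -p*log2(p) = 0.370198
  p = 7/41 = 0.170732: log2(p) = -2.550197, -p*log2(p) = 0.435400
  p = 10/41 = 0.243902: log2(p) = -2.035624, -p*log2(p) = 0.496494
  p = 12/41 = 0.292683: log2(p) = -1.772590, -p*log2(p) = 0.518807
  p = 4/41 = 0.097561: log2(p) = -3.357552, -p*log2(p) = 0.327566
  p = 3/41 = 0.073171: log2(p) = -3.772590, -p*log2(p) = 0.276043
H = 0.370198 + 0.435400 + 0.496494 + 0.518807 + 0.327566 + 0.276043 = 2.424508

H = 2.4245 bits/symbol


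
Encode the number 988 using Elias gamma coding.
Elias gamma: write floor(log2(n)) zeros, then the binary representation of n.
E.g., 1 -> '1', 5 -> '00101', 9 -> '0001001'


num_bits = floor(log2(988)) + 1 = 10
leading_zeros = num_bits - 1 = 9
binary(988) = 1111011100

Elias gamma(988) = '000000000' + '1111011100' = 0000000001111011100 (19 bits)


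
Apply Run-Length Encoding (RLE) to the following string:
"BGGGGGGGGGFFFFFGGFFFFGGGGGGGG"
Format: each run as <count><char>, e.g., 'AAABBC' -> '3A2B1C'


Scanning runs left to right:
  i=0: run of 'B' x 1 -> '1B'
  i=1: run of 'G' x 9 -> '9G'
  i=10: run of 'F' x 5 -> '5F'
  i=15: run of 'G' x 2 -> '2G'
  i=17: run of 'F' x 4 -> '4F'
  i=21: run of 'G' x 8 -> '8G'

RLE = 1B9G5F2G4F8G


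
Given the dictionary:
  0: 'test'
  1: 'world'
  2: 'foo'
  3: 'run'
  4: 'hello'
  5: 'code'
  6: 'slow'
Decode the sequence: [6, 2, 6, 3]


Look up each index in the dictionary:
  6 -> 'slow'
  2 -> 'foo'
  6 -> 'slow'
  3 -> 'run'

Decoded: "slow foo slow run"


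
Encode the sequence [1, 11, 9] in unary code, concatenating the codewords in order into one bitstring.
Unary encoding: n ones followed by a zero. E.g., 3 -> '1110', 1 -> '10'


Encode each number as n ones followed by a terminating 0:
  1 -> 10 (2 bits)
  11 -> 111111111110 (12 bits)
  9 -> 1111111110 (10 bits)
Total length = 2 + 12 + 10 = 24 bits.

Unary([1, 11, 9]) = 101111111111101111111110 (24 bits)


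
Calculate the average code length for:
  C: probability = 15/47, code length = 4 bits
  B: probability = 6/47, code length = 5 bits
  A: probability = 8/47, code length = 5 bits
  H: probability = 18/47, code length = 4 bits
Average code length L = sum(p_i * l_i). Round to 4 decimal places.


Weighted contributions p_i * l_i:
  C: (15/47) * 4 = 60/47
  B: (6/47) * 5 = 30/47
  A: (8/47) * 5 = 40/47
  H: (18/47) * 4 = 72/47
Sum = (60 + 30 + 40 + 72)/47 = 202/47

L = 202/47 = 4.2979 bits/symbol


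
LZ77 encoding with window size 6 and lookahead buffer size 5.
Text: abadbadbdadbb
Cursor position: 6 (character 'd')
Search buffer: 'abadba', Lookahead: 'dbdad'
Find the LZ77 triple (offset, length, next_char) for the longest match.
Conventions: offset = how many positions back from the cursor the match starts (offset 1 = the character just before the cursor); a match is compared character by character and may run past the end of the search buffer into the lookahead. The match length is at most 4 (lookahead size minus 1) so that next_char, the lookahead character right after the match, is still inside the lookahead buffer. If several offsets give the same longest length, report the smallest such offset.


Try each offset into the search buffer:
  offset=1 (pos 5, char 'a'): match length 0
  offset=2 (pos 4, char 'b'): match length 0
  offset=3 (pos 3, char 'd'): match length 2
  offset=4 (pos 2, char 'a'): match length 0
  offset=5 (pos 1, char 'b'): match length 0
  offset=6 (pos 0, char 'a'): match length 0
Longest match has length 2 at offset 3.
next_char = character at position 6 + 2 = 8 -> 'd'

Best match: offset=3, length=2 (matching 'db' starting at position 3)
LZ77 triple: (3, 2, 'd')


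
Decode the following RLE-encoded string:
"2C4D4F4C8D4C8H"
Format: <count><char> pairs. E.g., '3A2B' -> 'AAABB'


Expanding each <count><char> pair:
  2C -> 'CC'
  4D -> 'DDDD'
  4F -> 'FFFF'
  4C -> 'CCCC'
  8D -> 'DDDDDDDD'
  4C -> 'CCCC'
  8H -> 'HHHHHHHH'

Decoded = CCDDDDFFFFCCCCDDDDDDDDCCCCHHHHHHHH


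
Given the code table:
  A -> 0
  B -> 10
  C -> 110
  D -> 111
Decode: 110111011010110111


Decoding:
110 -> C
111 -> D
0 -> A
110 -> C
10 -> B
110 -> C
111 -> D


Result: CDACBCD


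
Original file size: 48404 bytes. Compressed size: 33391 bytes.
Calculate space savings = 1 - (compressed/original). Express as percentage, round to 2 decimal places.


ratio = compressed/original = 33391/48404 = 0.68984
savings = 1 - ratio = 1 - 0.68984 = 0.31016
as a percentage: 0.31016 * 100 = 31.02%

Space savings = 1 - 33391/48404 = 31.02%


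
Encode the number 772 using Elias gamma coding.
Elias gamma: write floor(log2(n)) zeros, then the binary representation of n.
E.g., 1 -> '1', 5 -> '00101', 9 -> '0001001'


num_bits = floor(log2(772)) + 1 = 10
leading_zeros = num_bits - 1 = 9
binary(772) = 1100000100

Elias gamma(772) = '000000000' + '1100000100' = 0000000001100000100 (19 bits)


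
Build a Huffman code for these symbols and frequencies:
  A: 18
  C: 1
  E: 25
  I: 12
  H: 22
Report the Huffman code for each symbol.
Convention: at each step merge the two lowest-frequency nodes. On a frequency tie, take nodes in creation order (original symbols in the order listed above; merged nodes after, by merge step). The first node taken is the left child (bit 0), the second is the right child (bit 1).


Huffman tree construction:
Step 1: Merge C(1) + I(12) = 13
Step 2: Merge (C+I)(13) + A(18) = 31
Step 3: Merge H(22) + E(25) = 47
Step 4: Merge ((C+I)+A)(31) + (H+E)(47) = 78
Read each symbol's code off the tree from the root (left child = 0, right child = 1).

Codes:
  A: 01 (length 2)
  C: 000 (length 3)
  E: 11 (length 2)
  I: 001 (length 3)
  H: 10 (length 2)
Average code length: 169/78 = 2.1667 bits/symbol


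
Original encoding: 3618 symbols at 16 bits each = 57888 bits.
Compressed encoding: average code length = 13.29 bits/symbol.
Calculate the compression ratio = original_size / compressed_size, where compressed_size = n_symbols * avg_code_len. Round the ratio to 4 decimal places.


original_size = n_symbols * orig_bits = 3618 * 16 = 57888 bits
compressed_size = n_symbols * avg_code_len = 3618 * 13.29 = 48083.22 bits
ratio = original_size / compressed_size = 57888 / 48083.22 = 1.2039

Compression ratio = 1.2039


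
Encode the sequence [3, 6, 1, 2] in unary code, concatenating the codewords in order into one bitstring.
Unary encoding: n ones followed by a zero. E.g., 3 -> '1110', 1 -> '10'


Encode each number as n ones followed by a terminating 0:
  3 -> 1110 (4 bits)
  6 -> 1111110 (7 bits)
  1 -> 10 (2 bits)
  2 -> 110 (3 bits)
Total length = 4 + 7 + 2 + 3 = 16 bits.

Unary([3, 6, 1, 2]) = 1110111111010110 (16 bits)


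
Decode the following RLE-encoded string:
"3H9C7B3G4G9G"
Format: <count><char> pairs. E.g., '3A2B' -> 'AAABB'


Expanding each <count><char> pair:
  3H -> 'HHH'
  9C -> 'CCCCCCCCC'
  7B -> 'BBBBBBB'
  3G -> 'GGG'
  4G -> 'GGGG'
  9G -> 'GGGGGGGGG'

Decoded = HHHCCCCCCCCCBBBBBBBGGGGGGGGGGGGGGGG


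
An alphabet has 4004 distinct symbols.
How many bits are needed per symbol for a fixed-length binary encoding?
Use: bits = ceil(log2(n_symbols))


log2(4004) = 11.9672
Bracket: 2^11 = 2048 < 4004 <= 2^12 = 4096
So ceil(log2(4004)) = 12

bits = ceil(log2(4004)) = ceil(11.9672) = 12 bits


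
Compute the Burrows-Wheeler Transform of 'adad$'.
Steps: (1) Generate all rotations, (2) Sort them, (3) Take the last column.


Rotations (sorted):
  0: $adad -> last char: d
  1: ad$ad -> last char: d
  2: adad$ -> last char: $
  3: d$ada -> last char: a
  4: dad$a -> last char: a


BWT = dd$aa


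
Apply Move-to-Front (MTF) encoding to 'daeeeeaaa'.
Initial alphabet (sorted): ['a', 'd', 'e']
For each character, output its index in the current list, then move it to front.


MTF encoding:
'd': index 1 in ['a', 'd', 'e'] -> ['d', 'a', 'e']
'a': index 1 in ['d', 'a', 'e'] -> ['a', 'd', 'e']
'e': index 2 in ['a', 'd', 'e'] -> ['e', 'a', 'd']
'e': index 0 in ['e', 'a', 'd'] -> ['e', 'a', 'd']
'e': index 0 in ['e', 'a', 'd'] -> ['e', 'a', 'd']
'e': index 0 in ['e', 'a', 'd'] -> ['e', 'a', 'd']
'a': index 1 in ['e', 'a', 'd'] -> ['a', 'e', 'd']
'a': index 0 in ['a', 'e', 'd'] -> ['a', 'e', 'd']
'a': index 0 in ['a', 'e', 'd'] -> ['a', 'e', 'd']


Output: [1, 1, 2, 0, 0, 0, 1, 0, 0]


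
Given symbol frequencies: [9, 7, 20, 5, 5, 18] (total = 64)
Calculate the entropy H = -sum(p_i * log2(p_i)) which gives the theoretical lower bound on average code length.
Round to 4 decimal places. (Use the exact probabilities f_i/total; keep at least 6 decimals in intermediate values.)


Per-symbol terms -p_i * log2(p_i) with p_i = f_i/64:
  p = 9/64 = 0.140625: log2(p) = -2.830075, -p*log2(p) = 0.397979
  p = 7/64 = 0.109375: log2(p) = -3.192645, -p*log2(p) = 0.349196
  p = 20/64 = 0.312500: log2(p) = -1.678072, -p*log2(p) = 0.524397
  p = 5/64 = 0.078125: log2(p) = -3.678072, -p*log2(p) = 0.287349
  p = 5/64 = 0.078125: log2(p) = -3.678072, -p*log2(p) = 0.287349
  p = 18/64 = 0.281250: log2(p) = -1.830075, -p*log2(p) = 0.514709
H = 0.397979 + 0.349196 + 0.524397 + 0.287349 + 0.287349 + 0.514709 = 2.360979

H = 2.361 bits/symbol


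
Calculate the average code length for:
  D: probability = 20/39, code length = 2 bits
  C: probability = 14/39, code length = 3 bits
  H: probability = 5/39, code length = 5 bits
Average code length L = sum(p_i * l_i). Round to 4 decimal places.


Weighted contributions p_i * l_i:
  D: (20/39) * 2 = 40/39
  C: (14/39) * 3 = 42/39
  H: (5/39) * 5 = 25/39
Sum = (40 + 42 + 25)/39 = 107/39

L = 107/39 = 2.7436 bits/symbol


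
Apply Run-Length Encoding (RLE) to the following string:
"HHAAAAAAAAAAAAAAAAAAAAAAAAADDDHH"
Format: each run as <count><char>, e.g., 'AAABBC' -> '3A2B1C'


Scanning runs left to right:
  i=0: run of 'H' x 2 -> '2H'
  i=2: run of 'A' x 25 -> '25A'
  i=27: run of 'D' x 3 -> '3D'
  i=30: run of 'H' x 2 -> '2H'

RLE = 2H25A3D2H


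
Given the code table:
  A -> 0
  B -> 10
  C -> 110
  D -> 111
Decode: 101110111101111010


Decoding:
10 -> B
111 -> D
0 -> A
111 -> D
10 -> B
111 -> D
10 -> B
10 -> B


Result: BDADBDBB


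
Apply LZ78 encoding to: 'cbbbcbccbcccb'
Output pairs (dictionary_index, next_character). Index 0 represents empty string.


LZ78 encoding steps:
Dictionary: {0: ''}
Step 1: w='' (idx 0), next='c' -> output (0, 'c'), add 'c' as idx 1
Step 2: w='' (idx 0), next='b' -> output (0, 'b'), add 'b' as idx 2
Step 3: w='b' (idx 2), next='b' -> output (2, 'b'), add 'bb' as idx 3
Step 4: w='c' (idx 1), next='b' -> output (1, 'b'), add 'cb' as idx 4
Step 5: w='c' (idx 1), next='c' -> output (1, 'c'), add 'cc' as idx 5
Step 6: w='b' (idx 2), next='c' -> output (2, 'c'), add 'bc' as idx 6
Step 7: w='cc' (idx 5), next='b' -> output (5, 'b'), add 'ccb' as idx 7


Encoded: [(0, 'c'), (0, 'b'), (2, 'b'), (1, 'b'), (1, 'c'), (2, 'c'), (5, 'b')]


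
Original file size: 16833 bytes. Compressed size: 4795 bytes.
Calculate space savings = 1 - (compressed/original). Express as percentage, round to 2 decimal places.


ratio = compressed/original = 4795/16833 = 0.284857
savings = 1 - ratio = 1 - 0.284857 = 0.715143
as a percentage: 0.715143 * 100 = 71.51%

Space savings = 1 - 4795/16833 = 71.51%


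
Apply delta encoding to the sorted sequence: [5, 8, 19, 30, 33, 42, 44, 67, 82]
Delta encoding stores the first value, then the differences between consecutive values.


First value: 5
Deltas:
  8 - 5 = 3
  19 - 8 = 11
  30 - 19 = 11
  33 - 30 = 3
  42 - 33 = 9
  44 - 42 = 2
  67 - 44 = 23
  82 - 67 = 15


Delta encoded: [5, 3, 11, 11, 3, 9, 2, 23, 15]


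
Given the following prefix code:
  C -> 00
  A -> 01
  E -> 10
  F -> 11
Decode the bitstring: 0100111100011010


Decoding step by step:
Bits 01 -> A
Bits 00 -> C
Bits 11 -> F
Bits 11 -> F
Bits 00 -> C
Bits 01 -> A
Bits 10 -> E
Bits 10 -> E


Decoded message: ACFFCAEE


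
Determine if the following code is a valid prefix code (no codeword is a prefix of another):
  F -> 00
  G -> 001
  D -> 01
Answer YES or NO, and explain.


Checking each pair (does one codeword prefix another?):
  F='00' vs G='001': prefix -- VIOLATION

NO -- this is NOT a valid prefix code. F (00) is a prefix of G (001).


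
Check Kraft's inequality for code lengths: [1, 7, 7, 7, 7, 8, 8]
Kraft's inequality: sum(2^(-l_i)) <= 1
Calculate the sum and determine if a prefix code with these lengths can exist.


Sum = 2^(-1) + 2^(-7) + 2^(-7) + 2^(-7) + 2^(-7) + 2^(-8) + 2^(-8)
    = 0.5 + 0.0078125 + 0.0078125 + 0.0078125 + 0.0078125 + 0.00390625 + 0.00390625
    = 138/256 = 0.5390625
Since 0.5390625 <= 1, Kraft's inequality IS satisfied.
A prefix code with these lengths CAN exist.

Kraft sum = 0.5390625. Satisfied.


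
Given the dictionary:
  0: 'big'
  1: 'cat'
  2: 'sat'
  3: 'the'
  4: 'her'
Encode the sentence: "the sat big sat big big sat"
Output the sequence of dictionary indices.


Look up each word in the dictionary:
  'the' -> 3
  'sat' -> 2
  'big' -> 0
  'sat' -> 2
  'big' -> 0
  'big' -> 0
  'sat' -> 2

Encoded: [3, 2, 0, 2, 0, 0, 2]


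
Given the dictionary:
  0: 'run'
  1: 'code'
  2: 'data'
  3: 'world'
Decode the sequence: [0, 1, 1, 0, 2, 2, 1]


Look up each index in the dictionary:
  0 -> 'run'
  1 -> 'code'
  1 -> 'code'
  0 -> 'run'
  2 -> 'data'
  2 -> 'data'
  1 -> 'code'

Decoded: "run code code run data data code"


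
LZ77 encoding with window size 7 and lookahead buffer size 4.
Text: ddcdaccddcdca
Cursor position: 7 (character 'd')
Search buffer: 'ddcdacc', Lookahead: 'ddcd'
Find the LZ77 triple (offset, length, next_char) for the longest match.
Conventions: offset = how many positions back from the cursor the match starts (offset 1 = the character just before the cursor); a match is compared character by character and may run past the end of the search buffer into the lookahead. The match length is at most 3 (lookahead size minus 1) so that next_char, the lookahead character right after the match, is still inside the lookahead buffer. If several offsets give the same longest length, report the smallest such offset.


Try each offset into the search buffer:
  offset=1 (pos 6, char 'c'): match length 0
  offset=2 (pos 5, char 'c'): match length 0
  offset=3 (pos 4, char 'a'): match length 0
  offset=4 (pos 3, char 'd'): match length 1
  offset=5 (pos 2, char 'c'): match length 0
  offset=6 (pos 1, char 'd'): match length 1
  offset=7 (pos 0, char 'd'): match length 3
Longest match has length 3 at offset 7.
next_char = character at position 7 + 3 = 10 -> 'd'

Best match: offset=7, length=3 (matching 'ddc' starting at position 0)
LZ77 triple: (7, 3, 'd')
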